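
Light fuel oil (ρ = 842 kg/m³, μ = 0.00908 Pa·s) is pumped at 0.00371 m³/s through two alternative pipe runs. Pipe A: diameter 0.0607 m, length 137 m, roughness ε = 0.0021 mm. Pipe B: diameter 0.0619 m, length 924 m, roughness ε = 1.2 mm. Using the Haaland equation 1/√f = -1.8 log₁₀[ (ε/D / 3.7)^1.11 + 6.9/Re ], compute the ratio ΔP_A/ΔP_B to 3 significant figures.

ΔP_A/ΔP_B ≈ 0.104

Pipe A: V = Q/A = 0.00371/0.002894 = 1.282 m/s; Re = 7216; ε/D = 3.46e-05; Haaland → f = 0.03388; ΔP_A = f(L/D)(ρV²/2) = 5.291e+04 Pa.
Pipe B: V = Q/A = 0.00371/0.003009 = 1.233 m/s; Re = 7077; ε/D = 0.0194; Haaland → f = 0.05326; ΔP_B = f(L/D)(ρV²/2) = 5.087e+05 Pa.
ΔP_A/ΔP_B = 5.291e+04/5.087e+05 = 0.104.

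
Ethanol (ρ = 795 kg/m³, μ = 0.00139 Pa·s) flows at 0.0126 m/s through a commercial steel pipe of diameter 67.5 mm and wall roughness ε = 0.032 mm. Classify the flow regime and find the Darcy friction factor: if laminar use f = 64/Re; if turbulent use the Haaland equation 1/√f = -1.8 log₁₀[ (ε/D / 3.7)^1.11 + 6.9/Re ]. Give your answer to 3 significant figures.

Re = ρVD/μ = 795·0.0126·0.0675/0.00139 = 486.4.
Re < 2300 → laminar, so f = 64/Re = 0.1316 (roughness is irrelevant in laminar flow).

f ≈ 0.132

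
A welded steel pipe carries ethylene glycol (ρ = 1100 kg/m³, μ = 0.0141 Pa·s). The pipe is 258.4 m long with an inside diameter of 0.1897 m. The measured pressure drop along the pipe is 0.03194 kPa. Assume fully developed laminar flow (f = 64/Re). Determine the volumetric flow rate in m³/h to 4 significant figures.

Q ≈ 1.003 m³/h

For laminar flow, f = 64/Re with Re = ρVD/μ, so Darcy-Weisbach reduces to ΔP = 32μLV/D². Solving for V: V = ΔP·D²/(32μL) = 31.94·(0.1897)²/(32·0.0141·258.4) = 0.009858 m/s.
Check: Re = ρVD/μ = 1100·0.009858·0.1897/0.0141 = 145.9 < 2300, so the laminar assumption holds.
Q = V·A = 0.009858·(π/4·0.1897²) = 0.0002786 m³/s = 1.003 m³/h.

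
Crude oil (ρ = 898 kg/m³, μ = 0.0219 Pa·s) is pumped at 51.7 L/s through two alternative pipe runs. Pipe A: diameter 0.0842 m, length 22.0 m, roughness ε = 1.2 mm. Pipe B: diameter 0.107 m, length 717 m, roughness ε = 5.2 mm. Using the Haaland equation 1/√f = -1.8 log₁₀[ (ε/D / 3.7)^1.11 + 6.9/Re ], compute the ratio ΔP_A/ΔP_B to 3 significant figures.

Pipe A: V = Q/A = 0.0517/0.005568 = 9.285 m/s; Re = 3.206e+04; ε/D = 0.0143; Haaland → f = 0.04437; ΔP_A = f(L/D)(ρV²/2) = 4.488e+05 Pa.
Pipe B: V = Q/A = 0.0517/0.008992 = 5.75 m/s; Re = 2.523e+04; ε/D = 0.0486; Haaland → f = 0.07174; ΔP_B = f(L/D)(ρV²/2) = 7.135e+06 Pa.
ΔP_A/ΔP_B = 4.488e+05/7.135e+06 = 0.0629.

ΔP_A/ΔP_B ≈ 0.0629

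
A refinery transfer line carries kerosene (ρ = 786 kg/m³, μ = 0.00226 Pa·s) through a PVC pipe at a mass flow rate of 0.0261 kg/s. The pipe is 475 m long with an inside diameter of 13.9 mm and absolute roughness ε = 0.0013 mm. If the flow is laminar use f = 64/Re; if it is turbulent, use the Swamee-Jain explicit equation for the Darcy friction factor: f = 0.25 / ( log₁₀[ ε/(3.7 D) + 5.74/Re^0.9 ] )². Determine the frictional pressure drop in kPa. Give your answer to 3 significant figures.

A = πD²/4 = π(0.0139)²/4 = 0.0001517 m²; mean velocity V = ṁ/(ρA) = 0.0261/(786 · 0.0001517) = 0.2188 m/s.
Reynolds number Re = ρVD/μ = 786 · 0.2188 · 0.0139 / 0.00226 = 1058.
Re < 2300 → laminar flow, so f = 64/Re = 64/1058 = 0.0605 (the turbulent correlation is not needed).
Darcy-Weisbach: ΔP = f(L/D)(ρV²/2) = 0.0605·(475/0.0139)·(786·0.2188²/2) = 0.0605·3.417e+04·18.82 = 3.891e+04 Pa.
ΔP = 3.891e+04 Pa = 38.9 kPa.

ΔP ≈ 38.9 kPa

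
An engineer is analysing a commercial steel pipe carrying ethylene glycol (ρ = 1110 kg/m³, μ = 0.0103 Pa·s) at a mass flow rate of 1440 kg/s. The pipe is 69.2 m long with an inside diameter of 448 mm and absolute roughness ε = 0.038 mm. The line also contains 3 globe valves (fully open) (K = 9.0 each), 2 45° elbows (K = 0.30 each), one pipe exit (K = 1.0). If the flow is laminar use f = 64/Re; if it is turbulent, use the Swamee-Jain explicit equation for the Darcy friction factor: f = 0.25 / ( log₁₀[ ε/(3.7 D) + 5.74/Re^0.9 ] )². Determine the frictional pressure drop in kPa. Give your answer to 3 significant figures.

ΔP ≈ 1160 kPa

A = πD²/4 = π(0.448)²/4 = 0.1576 m²; mean velocity V = ṁ/(ρA) = 1440/(1110 · 0.1576) = 8.23 m/s.
Reynolds number Re = ρVD/μ = 1110 · 8.23 · 0.448 / 0.0103 = 3.973e+05.
Re > 4000 → turbulent. Relative roughness ε/D = 3.8e-05/0.448 = 8.48e-05. Swamee-Jain: f = 0.25/(log₁₀[8.48e-05/3.7 + 5.74/3.973e+05^0.9])² = 0.25/(log₁₀[2.29e-05 + 5.24e-05])² = 0.25/(-4.123)² = 0.01471.
Total minor-loss coefficient ΣK = 3·9 + 2·0.3 + 1·1 = 28.6.
ΔP = [f·L/D + ΣK]·(ρV²/2) = [0.01471·69.2/0.448 + 28.6]·(1110·8.23²/2) = [2.272 + 28.6]·3.759e+04 = 1.16e+06 Pa.
ΔP = 1.16e+06 Pa = 1160 kPa.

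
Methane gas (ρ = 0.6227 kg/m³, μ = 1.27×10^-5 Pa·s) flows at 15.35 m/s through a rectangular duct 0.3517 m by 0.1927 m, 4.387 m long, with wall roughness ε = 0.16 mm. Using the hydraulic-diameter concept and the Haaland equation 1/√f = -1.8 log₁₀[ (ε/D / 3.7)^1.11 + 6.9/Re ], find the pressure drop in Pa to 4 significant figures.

Hydraulic diameter D_h = 4A/P = 4·(0.3517·0.1927)/(2·(0.3517+0.1927)) = 0.2711/1.089 = 0.249 m.
Re = ρVD_h/μ = 0.6227·15.35·0.249/1.27e-05 = 1.874e+05.
ε/D_h = 0.00016/0.249 = 0.000643; Haaland gives 1/√f = -1.8 log₁₀[6.7e-05+3.68e-05] = 7.171, so f = 0.01945.
ΔP = f(L/D_h)(ρV²/2) = 0.01945·4.387/0.249·73.36 = 25.14 Pa.

ΔP ≈ 25.14 Pa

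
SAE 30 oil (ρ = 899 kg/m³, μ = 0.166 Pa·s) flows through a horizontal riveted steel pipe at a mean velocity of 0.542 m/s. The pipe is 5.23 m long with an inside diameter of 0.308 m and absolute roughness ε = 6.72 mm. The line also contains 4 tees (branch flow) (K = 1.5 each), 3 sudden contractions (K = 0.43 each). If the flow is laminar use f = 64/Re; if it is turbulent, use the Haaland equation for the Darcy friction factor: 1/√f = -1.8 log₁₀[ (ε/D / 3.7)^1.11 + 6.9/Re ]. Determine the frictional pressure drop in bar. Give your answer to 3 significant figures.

Reynolds number Re = ρVD/μ = 899 · 0.542 · 0.308 / 0.166 = 904.1.
Re < 2300 → laminar flow, so f = 64/Re = 64/904.1 = 0.07079 (the turbulent correlation is not needed).
Total minor-loss coefficient ΣK = 4·1.5 + 3·0.43 = 7.29.
ΔP = [f·L/D + ΣK]·(ρV²/2) = [0.07079·5.23/0.308 + 7.29]·(899·0.542²/2) = [1.202 + 7.29]·132 = 1121 Pa.
ΔP = 1121 Pa = 0.0112 bar.

ΔP ≈ 0.0112 bar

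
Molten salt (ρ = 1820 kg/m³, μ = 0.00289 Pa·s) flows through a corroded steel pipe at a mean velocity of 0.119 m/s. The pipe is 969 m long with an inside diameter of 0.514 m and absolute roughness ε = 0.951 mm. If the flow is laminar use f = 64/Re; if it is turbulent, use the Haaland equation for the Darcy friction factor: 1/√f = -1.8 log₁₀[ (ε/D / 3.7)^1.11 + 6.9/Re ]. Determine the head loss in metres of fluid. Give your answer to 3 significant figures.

Reynolds number Re = ρVD/μ = 1820 · 0.119 · 0.514 / 0.00289 = 3.852e+04.
Re > 4000 → turbulent. Relative roughness ε/D = 0.000951/0.514 = 0.00185. Haaland: 1/√f = -1.8 log₁₀[(0.00185/3.7)^1.11 + 6.9/3.852e+04] = -1.8 log₁₀[0.000217 + 0.000179] = 6.124, so f = 0.02666.
Darcy-Weisbach: ΔP = f(L/D)(ρV²/2) = 0.02666·(969/0.514)·(1820·0.119²/2) = 0.02666·1885·12.89 = 647.7 Pa.
Head loss h_f = ΔP/(ρg) = 647.7/(1820·9.81) = 0.0363 m.

h_f ≈ 0.0363 m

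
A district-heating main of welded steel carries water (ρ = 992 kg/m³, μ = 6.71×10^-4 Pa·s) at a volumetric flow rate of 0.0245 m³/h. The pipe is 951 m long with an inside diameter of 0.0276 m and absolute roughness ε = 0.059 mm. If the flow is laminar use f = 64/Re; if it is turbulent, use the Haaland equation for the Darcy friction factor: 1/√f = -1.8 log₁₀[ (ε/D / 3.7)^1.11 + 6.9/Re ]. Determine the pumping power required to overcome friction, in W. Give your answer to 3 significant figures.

P ≈ 0.00208 W

Q = 0.0245 m³/h = 0.0245/3600 = 6.806e-06 m³/s.
Cross-sectional area A = πD²/4 = π(0.0276)²/4 = 0.0005983 m²; mean velocity V = Q/A = 6.806e-06/0.0005983 = 0.01138 m/s.
Reynolds number Re = ρVD/μ = 992 · 0.01138 · 0.0276 / 0.000671 = 464.1.
Re < 2300 → laminar flow, so f = 64/Re = 64/464.1 = 0.1379 (the turbulent correlation is not needed).
Darcy-Weisbach: ΔP = f(L/D)(ρV²/2) = 0.1379·(951/0.0276)·(992·0.01138²/2) = 0.1379·3.446e+04·0.06418 = 304.9 Pa.
Pumping power P = QΔP = 6.806e-06·304.9 = 0.002075 W = 0.00208 W.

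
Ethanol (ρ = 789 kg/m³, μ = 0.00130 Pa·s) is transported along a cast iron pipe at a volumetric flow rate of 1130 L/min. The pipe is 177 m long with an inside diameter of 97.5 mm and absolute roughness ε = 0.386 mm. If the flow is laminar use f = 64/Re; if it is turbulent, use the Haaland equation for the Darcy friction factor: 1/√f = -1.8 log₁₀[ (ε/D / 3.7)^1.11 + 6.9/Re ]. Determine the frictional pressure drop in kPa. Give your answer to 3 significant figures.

Q = 1130 L/min = 1130/60000 = 0.01883 m³/s.
Cross-sectional area A = πD²/4 = π(0.0975)²/4 = 0.007466 m²; mean velocity V = Q/A = 0.01883/0.007466 = 2.522 m/s.
Reynolds number Re = ρVD/μ = 789 · 2.522 · 0.0975 / 0.0013 = 1.493e+05.
Re > 4000 → turbulent. Relative roughness ε/D = 0.000386/0.0975 = 0.00396. Haaland: 1/√f = -1.8 log₁₀[(0.00396/3.7)^1.11 + 6.9/1.493e+05] = -1.8 log₁₀[0.000504 + 4.62e-05] = 5.867, so f = 0.02905.
Darcy-Weisbach: ΔP = f(L/D)(ρV²/2) = 0.02905·(177/0.0975)·(789·2.522²/2) = 0.02905·1815·2510 = 1.324e+05 Pa.
ΔP = 1.324e+05 Pa = 132 kPa.

ΔP ≈ 132 kPa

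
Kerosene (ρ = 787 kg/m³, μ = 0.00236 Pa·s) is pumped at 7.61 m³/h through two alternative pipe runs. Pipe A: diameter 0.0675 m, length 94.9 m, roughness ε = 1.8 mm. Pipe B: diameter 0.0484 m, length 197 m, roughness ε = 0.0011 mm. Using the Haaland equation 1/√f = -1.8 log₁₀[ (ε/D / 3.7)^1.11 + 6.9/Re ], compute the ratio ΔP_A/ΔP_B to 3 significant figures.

ΔP_A/ΔP_B ≈ 0.198

Pipe A: V = Q/A = 0.002114/0.003578 = 0.5907 m/s; Re = 1.33e+04; ε/D = 0.0267; Haaland → f = 0.05699; ΔP_A = f(L/D)(ρV²/2) = 1.1e+04 Pa.
Pipe B: V = Q/A = 0.002114/0.00184 = 1.149 m/s; Re = 1.854e+04; ε/D = 2.27e-05; Haaland → f = 0.02627; ΔP_B = f(L/D)(ρV²/2) = 5.555e+04 Pa.
ΔP_A/ΔP_B = 1.1e+04/5.555e+04 = 0.198.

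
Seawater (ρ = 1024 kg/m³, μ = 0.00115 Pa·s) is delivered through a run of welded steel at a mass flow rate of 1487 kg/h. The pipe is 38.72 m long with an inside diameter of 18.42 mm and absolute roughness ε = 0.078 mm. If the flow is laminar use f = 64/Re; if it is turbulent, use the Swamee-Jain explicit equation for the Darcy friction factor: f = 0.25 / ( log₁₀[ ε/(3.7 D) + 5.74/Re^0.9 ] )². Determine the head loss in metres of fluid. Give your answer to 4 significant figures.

ṁ = 1487 kg/h = 1487/3600 = 0.4131 kg/s.
A = πD²/4 = π(0.01842)²/4 = 0.0002665 m²; mean velocity V = ṁ/(ρA) = 0.4131/(1024 · 0.0002665) = 1.514 m/s.
Reynolds number Re = ρVD/μ = 1024 · 1.514 · 0.01842 / 0.00115 = 2.483e+04.
Re > 4000 → turbulent. Relative roughness ε/D = 7.8e-05/0.01842 = 0.00423. Swamee-Jain: f = 0.25/(log₁₀[0.00423/3.7 + 5.74/2.483e+04^0.9])² = 0.25/(log₁₀[0.00114 + 0.000636])² = 0.25/(-2.749)² = 0.03307.
Darcy-Weisbach: ΔP = f(L/D)(ρV²/2) = 0.03307·(38.72/0.01842)·(1024·1.514²/2) = 0.03307·2102·1173 = 8.155e+04 Pa.
Head loss h_f = ΔP/(ρg) = 8.155e+04/(1024·9.81) = 8.118 m.

h_f ≈ 8.118 m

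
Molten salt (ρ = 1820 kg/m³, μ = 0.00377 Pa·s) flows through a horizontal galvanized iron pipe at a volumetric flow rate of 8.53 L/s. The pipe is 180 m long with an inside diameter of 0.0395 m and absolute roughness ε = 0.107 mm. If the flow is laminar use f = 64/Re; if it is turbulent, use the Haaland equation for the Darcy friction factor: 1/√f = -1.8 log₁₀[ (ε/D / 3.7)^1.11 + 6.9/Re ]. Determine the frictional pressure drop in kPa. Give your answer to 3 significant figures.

Q = 8.53 L/s = 8.53/1000 = 0.00853 m³/s.
Cross-sectional area A = πD²/4 = π(0.0395)²/4 = 0.001225 m²; mean velocity V = Q/A = 0.00853/0.001225 = 6.961 m/s.
Reynolds number Re = ρVD/μ = 1820 · 6.961 · 0.0395 / 0.00377 = 1.327e+05.
Re > 4000 → turbulent. Relative roughness ε/D = 0.000107/0.0395 = 0.00271. Haaland: 1/√f = -1.8 log₁₀[(0.00271/3.7)^1.11 + 6.9/1.327e+05] = -1.8 log₁₀[0.000331 + 5.2e-05] = 6.15, so f = 0.02644.
Darcy-Weisbach: ΔP = f(L/D)(ρV²/2) = 0.02644·(180/0.0395)·(1820·6.961²/2) = 0.02644·4557·4.409e+04 = 5.312e+06 Pa.
ΔP = 5.312e+06 Pa = 5310 kPa.

ΔP ≈ 5310 kPa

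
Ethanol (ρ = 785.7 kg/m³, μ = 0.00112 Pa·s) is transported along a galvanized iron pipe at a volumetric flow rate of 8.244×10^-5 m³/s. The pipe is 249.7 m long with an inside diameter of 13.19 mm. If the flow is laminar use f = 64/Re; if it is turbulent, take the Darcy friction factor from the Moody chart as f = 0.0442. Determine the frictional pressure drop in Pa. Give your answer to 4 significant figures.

ΔP ≈ 119700 Pa

Cross-sectional area A = πD²/4 = π(0.01319)²/4 = 0.0001366 m²; mean velocity V = Q/A = 8.244e-05/0.0001366 = 0.6033 m/s.
Reynolds number Re = ρVD/μ = 785.7 · 0.6033 · 0.01319 / 0.00112 = 5583.
Re > 4000 → turbulent; use the Moody-chart value f = 0.0442.
Darcy-Weisbach: ΔP = f(L/D)(ρV²/2) = 0.0442·(249.7/0.01319)·(785.7·0.6033²/2) = 0.0442·1.893e+04·143 = 1.197e+05 Pa.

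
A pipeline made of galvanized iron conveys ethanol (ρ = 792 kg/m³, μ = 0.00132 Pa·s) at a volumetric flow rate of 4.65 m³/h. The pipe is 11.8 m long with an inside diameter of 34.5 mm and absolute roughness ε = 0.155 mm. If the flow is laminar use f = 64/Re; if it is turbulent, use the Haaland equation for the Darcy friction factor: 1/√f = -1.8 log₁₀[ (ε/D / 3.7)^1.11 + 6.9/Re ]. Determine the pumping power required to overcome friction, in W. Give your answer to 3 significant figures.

P ≈ 10.8 W

Q = 4.65 m³/h = 4.65/3600 = 0.001292 m³/s.
Cross-sectional area A = πD²/4 = π(0.0345)²/4 = 0.0009348 m²; mean velocity V = Q/A = 0.001292/0.0009348 = 1.382 m/s.
Reynolds number Re = ρVD/μ = 792 · 1.382 · 0.0345 / 0.00132 = 2.86e+04.
Re > 4000 → turbulent. Relative roughness ε/D = 0.000155/0.0345 = 0.00449. Haaland: 1/√f = -1.8 log₁₀[(0.00449/3.7)^1.11 + 6.9/2.86e+04] = -1.8 log₁₀[0.00058 + 0.000241] = 5.554, so f = 0.03242.
Darcy-Weisbach: ΔP = f(L/D)(ρV²/2) = 0.03242·(11.8/0.0345)·(792·1.382²/2) = 0.03242·342·756 = 8384 Pa.
Pumping power P = QΔP = 0.001292·8384 = 10.83 W = 10.8 W.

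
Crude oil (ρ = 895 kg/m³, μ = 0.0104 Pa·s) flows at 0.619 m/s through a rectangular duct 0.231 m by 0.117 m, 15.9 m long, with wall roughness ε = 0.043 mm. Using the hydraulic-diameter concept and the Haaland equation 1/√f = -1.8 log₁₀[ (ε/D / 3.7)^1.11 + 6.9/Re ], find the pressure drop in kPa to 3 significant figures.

ΔP ≈ 0.577 kPa

Hydraulic diameter D_h = 4A/P = 4·(0.231·0.117)/(2·(0.231+0.117)) = 0.1081/0.696 = 0.1553 m.
Re = ρVD_h/μ = 895·0.619·0.1553/0.0104 = 8274.
ε/D_h = 4.3e-05/0.1553 = 0.000277; Haaland gives 1/√f = -1.8 log₁₀[2.63e-05+0.000834] = 5.518, so f = 0.03285.
ΔP = f(L/D_h)(ρV²/2) = 0.03285·15.9/0.1553·171.5 = 576.5 Pa.
ΔP = 0.577 kPa.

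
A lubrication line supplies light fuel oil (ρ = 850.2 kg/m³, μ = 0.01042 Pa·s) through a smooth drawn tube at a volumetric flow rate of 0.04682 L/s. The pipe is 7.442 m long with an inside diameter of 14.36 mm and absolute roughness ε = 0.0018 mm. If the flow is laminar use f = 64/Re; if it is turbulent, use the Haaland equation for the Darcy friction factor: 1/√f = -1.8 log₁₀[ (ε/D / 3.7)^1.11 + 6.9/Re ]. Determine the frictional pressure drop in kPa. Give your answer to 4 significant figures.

Q = 0.04682 L/s = 0.04682/1000 = 4.682e-05 m³/s.
Cross-sectional area A = πD²/4 = π(0.01436)²/4 = 0.000162 m²; mean velocity V = Q/A = 4.682e-05/0.000162 = 0.2891 m/s.
Reynolds number Re = ρVD/μ = 850.2 · 0.2891 · 0.01436 / 0.0104 = 338.7.
Re < 2300 → laminar flow, so f = 64/Re = 64/338.7 = 0.1889 (the turbulent correlation is not needed).
Darcy-Weisbach: ΔP = f(L/D)(ρV²/2) = 0.1889·(7.442/0.01436)·(850.2·0.2891²/2) = 0.1889·518.2·35.53 = 3479 Pa.
ΔP = 3479 Pa = 3.479 kPa.

ΔP ≈ 3.479 kPa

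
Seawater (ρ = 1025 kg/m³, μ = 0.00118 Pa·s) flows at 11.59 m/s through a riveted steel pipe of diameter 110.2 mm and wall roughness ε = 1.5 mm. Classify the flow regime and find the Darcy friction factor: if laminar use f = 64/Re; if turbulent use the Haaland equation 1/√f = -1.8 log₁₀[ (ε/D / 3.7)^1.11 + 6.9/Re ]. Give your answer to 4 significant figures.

Re = ρVD/μ = 1025·11.59·0.1102/0.00118 = 1.109e+06.
Re > 4000 → turbulent. ε/D = 0.0015/0.1102 = 0.0136; Haaland: 1/√f = -1.8 log₁₀[0.00199 + 6.22e-06] = 4.861, so f = 0.04232.

f ≈ 0.04232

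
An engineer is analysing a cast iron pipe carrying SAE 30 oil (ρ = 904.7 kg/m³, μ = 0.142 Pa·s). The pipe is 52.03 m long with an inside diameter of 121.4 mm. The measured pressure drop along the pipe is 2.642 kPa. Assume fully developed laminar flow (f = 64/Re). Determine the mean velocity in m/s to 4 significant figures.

For laminar flow, f = 64/Re with Re = ρVD/μ, so Darcy-Weisbach reduces to ΔP = 32μLV/D². Solving for V: V = ΔP·D²/(32μL) = 2642·(0.1214)²/(32·0.142·52.03) = 0.1647 m/s.
Check: Re = ρVD/μ = 904.7·0.1647·0.1214/0.142 = 127.4 < 2300, so the laminar assumption holds.

V ≈ 0.1647 m/s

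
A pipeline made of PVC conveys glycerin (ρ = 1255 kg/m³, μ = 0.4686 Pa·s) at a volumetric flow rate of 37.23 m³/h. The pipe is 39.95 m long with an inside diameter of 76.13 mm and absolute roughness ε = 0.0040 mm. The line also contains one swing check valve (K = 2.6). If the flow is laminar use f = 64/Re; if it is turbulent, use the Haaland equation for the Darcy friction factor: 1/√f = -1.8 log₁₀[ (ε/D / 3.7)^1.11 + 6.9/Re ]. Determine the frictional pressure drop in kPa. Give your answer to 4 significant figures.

ΔP ≈ 243.2 kPa

Q = 37.23 m³/h = 37.23/3600 = 0.01034 m³/s.
Cross-sectional area A = πD²/4 = π(0.07613)²/4 = 0.004552 m²; mean velocity V = Q/A = 0.01034/0.004552 = 2.272 m/s.
Reynolds number Re = ρVD/μ = 1255 · 2.272 · 0.07613 / 0.469 = 463.2.
Re < 2300 → laminar flow, so f = 64/Re = 64/463.2 = 0.1382 (the turbulent correlation is not needed).
Total minor-loss coefficient ΣK = 1·2.6 = 2.6.
ΔP = [f·L/D + ΣK]·(ρV²/2) = [0.1382·39.95/0.07613 + 2.6]·(1255·2.272²/2) = [72.5 + 2.6]·3239 = 2.432e+05 Pa.
ΔP = 2.432e+05 Pa = 243.2 kPa.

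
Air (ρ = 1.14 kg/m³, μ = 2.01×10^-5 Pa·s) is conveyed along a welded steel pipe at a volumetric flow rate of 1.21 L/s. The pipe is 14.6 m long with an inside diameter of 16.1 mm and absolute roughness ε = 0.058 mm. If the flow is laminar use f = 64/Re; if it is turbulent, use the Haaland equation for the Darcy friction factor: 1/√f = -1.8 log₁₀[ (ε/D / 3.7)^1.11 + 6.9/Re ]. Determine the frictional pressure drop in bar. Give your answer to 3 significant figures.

ΔP ≈ 0.00738 bar

Q = 1.21 L/s = 1.21/1000 = 0.00121 m³/s.
Cross-sectional area A = πD²/4 = π(0.0161)²/4 = 0.0002036 m²; mean velocity V = Q/A = 0.00121/0.0002036 = 5.944 m/s.
Reynolds number Re = ρVD/μ = 1.14 · 5.944 · 0.0161 / 2.01e-05 = 5427.
Re > 4000 → turbulent. Relative roughness ε/D = 5.8e-05/0.0161 = 0.0036. Haaland: 1/√f = -1.8 log₁₀[(0.0036/3.7)^1.11 + 6.9/5427] = -1.8 log₁₀[0.000454 + 0.00127] = 4.974, so f = 0.04043.
Darcy-Weisbach: ΔP = f(L/D)(ρV²/2) = 0.04043·(14.6/0.0161)·(1.14·5.944²/2) = 0.04043·906.8·20.14 = 738.2 Pa.
ΔP = 738.2 Pa = 0.00738 bar.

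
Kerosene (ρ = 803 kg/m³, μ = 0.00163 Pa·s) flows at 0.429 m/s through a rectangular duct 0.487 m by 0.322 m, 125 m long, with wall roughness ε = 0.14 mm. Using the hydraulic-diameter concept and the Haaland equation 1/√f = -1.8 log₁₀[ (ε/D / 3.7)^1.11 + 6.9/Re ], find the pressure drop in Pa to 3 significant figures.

Hydraulic diameter D_h = 4A/P = 4·(0.487·0.322)/(2·(0.487+0.322)) = 0.6273/1.618 = 0.3877 m.
Re = ρVD_h/μ = 803·0.429·0.3877/0.00163 = 8.193e+04.
ε/D_h = 0.00014/0.3877 = 0.000361; Haaland gives 1/√f = -1.8 log₁₀[3.53e-05+8.42e-05] = 7.06, so f = 0.02006.
ΔP = f(L/D_h)(ρV²/2) = 0.02006·125/0.3877·73.89 = 478 Pa.

ΔP ≈ 478 Pa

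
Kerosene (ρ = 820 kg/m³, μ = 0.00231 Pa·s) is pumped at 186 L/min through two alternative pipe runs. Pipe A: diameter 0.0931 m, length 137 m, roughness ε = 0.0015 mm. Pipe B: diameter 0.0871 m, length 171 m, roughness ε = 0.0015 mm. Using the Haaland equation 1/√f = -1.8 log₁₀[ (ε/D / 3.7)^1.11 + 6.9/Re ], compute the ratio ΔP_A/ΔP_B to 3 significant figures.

ΔP_A/ΔP_B ≈ 0.584

Pipe A: V = Q/A = 0.0031/0.006808 = 0.4554 m/s; Re = 1.505e+04; ε/D = 1.61e-05; Haaland → f = 0.02771; ΔP_A = f(L/D)(ρV²/2) = 3466 Pa.
Pipe B: V = Q/A = 0.0031/0.005958 = 0.5203 m/s; Re = 1.609e+04; ε/D = 1.72e-05; Haaland → f = 0.02723; ΔP_B = f(L/D)(ρV²/2) = 5934 Pa.
ΔP_A/ΔP_B = 3466/5934 = 0.584.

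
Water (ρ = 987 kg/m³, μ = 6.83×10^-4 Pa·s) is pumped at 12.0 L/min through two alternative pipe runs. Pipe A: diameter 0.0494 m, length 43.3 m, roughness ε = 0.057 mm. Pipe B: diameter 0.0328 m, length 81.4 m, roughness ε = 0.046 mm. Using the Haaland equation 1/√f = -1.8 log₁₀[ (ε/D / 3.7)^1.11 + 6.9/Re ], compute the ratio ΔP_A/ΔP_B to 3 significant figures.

ΔP_A/ΔP_B ≈ 0.0750

Pipe A: V = Q/A = 0.0002/0.001917 = 0.1043 m/s; Re = 7449; ε/D = 0.00115; Haaland → f = 0.03483; ΔP_A = f(L/D)(ρV²/2) = 164 Pa.
Pipe B: V = Q/A = 0.0002/0.000845 = 0.2367 m/s; Re = 1.122e+04; ε/D = 0.0014; Haaland → f = 0.03189; ΔP_B = f(L/D)(ρV²/2) = 2188 Pa.
ΔP_A/ΔP_B = 164/2188 = 0.0750.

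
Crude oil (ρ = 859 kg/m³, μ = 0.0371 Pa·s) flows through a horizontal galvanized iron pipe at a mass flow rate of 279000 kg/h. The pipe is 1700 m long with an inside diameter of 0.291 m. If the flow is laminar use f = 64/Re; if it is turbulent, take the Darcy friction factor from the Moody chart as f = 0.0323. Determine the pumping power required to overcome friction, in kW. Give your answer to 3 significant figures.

P ≈ 13.5 kW

ṁ = 279000 kg/h = 279000/3600 = 77.5 kg/s.
A = πD²/4 = π(0.291)²/4 = 0.06651 m²; mean velocity V = ṁ/(ρA) = 77.5/(859 · 0.06651) = 1.357 m/s.
Reynolds number Re = ρVD/μ = 859 · 1.357 · 0.291 / 0.0371 = 9140.
Re > 4000 → turbulent; use the Moody-chart value f = 0.0323.
Darcy-Weisbach: ΔP = f(L/D)(ρV²/2) = 0.0323·(1700/0.291)·(859·1.357²/2) = 0.0323·5842·790.4 = 1.491e+05 Pa.
Q = ṁ/ρ = 77.5/859 = 0.09022 m³/s.
Pumping power P = QΔP = 0.09022·1.491e+05 = 13460 W = 13.5 kW.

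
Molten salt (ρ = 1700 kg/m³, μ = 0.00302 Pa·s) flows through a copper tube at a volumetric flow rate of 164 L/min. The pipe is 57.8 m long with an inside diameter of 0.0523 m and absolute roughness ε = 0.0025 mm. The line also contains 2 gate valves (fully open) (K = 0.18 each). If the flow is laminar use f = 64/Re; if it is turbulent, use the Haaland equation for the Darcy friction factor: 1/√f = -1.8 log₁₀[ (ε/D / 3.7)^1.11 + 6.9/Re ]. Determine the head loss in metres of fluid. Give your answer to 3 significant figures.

Q = 164 L/min = 164/60000 = 0.002733 m³/s.
Cross-sectional area A = πD²/4 = π(0.0523)²/4 = 0.002148 m²; mean velocity V = Q/A = 0.002733/0.002148 = 1.272 m/s.
Reynolds number Re = ρVD/μ = 1700 · 1.272 · 0.0523 / 0.00302 = 3.746e+04.
Re > 4000 → turbulent. Relative roughness ε/D = 2.5e-06/0.0523 = 4.78e-05. Haaland: 1/√f = -1.8 log₁₀[(4.78e-05/3.7)^1.11 + 6.9/3.746e+04] = -1.8 log₁₀[3.75e-06 + 0.000184] = 6.707, so f = 0.02223.
Total minor-loss coefficient ΣK = 2·0.18 = 0.36.
ΔP = [f·L/D + ΣK]·(ρV²/2) = [0.02223·57.8/0.0523 + 0.36]·(1700·1.272²/2) = [24.57 + 0.36]·1376 = 3.43e+04 Pa.
Head loss h_f = ΔP/(ρg) = 3.43e+04/(1700·9.81) = 2.06 m.

h_f ≈ 2.06 m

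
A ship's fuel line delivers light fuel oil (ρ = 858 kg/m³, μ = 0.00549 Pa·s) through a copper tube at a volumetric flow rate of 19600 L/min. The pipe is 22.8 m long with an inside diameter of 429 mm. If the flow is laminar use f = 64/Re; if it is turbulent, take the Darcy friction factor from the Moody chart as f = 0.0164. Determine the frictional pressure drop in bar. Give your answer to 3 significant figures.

Q = 19600 L/min = 19600/60000 = 0.3267 m³/s.
Cross-sectional area A = πD²/4 = π(0.429)²/4 = 0.1445 m²; mean velocity V = Q/A = 0.3267/0.1445 = 2.26 m/s.
Reynolds number Re = ρVD/μ = 858 · 2.26 · 0.429 / 0.00549 = 1.515e+05.
Re > 4000 → turbulent; use the Moody-chart value f = 0.0164.
Darcy-Weisbach: ΔP = f(L/D)(ρV²/2) = 0.0164·(22.8/0.429)·(858·2.26²/2) = 0.0164·53.15·2191 = 1910 Pa.
ΔP = 1910 Pa = 0.0191 bar.

ΔP ≈ 0.0191 bar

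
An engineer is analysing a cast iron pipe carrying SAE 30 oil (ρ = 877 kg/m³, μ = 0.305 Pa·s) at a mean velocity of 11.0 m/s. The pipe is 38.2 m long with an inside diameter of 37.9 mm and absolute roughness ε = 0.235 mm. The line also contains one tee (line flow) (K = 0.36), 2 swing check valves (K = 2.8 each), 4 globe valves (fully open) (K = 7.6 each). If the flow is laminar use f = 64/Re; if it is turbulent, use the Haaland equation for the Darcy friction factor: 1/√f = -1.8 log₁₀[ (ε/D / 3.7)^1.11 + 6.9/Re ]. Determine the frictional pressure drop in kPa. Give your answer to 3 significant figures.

ΔP ≈ 4780 kPa

Reynolds number Re = ρVD/μ = 877 · 11 · 0.0379 / 0.305 = 1199.
Re < 2300 → laminar flow, so f = 64/Re = 64/1199 = 0.05339 (the turbulent correlation is not needed).
Total minor-loss coefficient ΣK = 1·0.36 + 2·2.8 + 4·7.6 = 36.4.
ΔP = [f·L/D + ΣK]·(ρV²/2) = [0.05339·38.2/0.0379 + 36.4]·(877·11²/2) = [53.81 + 36.4]·5.306e+04 = 4.784e+06 Pa.
ΔP = 4.784e+06 Pa = 4780 kPa.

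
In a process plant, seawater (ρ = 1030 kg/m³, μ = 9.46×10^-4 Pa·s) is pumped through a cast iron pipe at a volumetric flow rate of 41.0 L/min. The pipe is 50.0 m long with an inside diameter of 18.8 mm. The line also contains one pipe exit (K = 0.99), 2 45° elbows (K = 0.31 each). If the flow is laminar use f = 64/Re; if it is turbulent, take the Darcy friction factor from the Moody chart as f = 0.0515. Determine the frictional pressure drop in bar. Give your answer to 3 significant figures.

Q = 41.0 L/min = 41.0/60000 = 0.0006833 m³/s.
Cross-sectional area A = πD²/4 = π(0.0188)²/4 = 0.0002776 m²; mean velocity V = Q/A = 0.0006833/0.0002776 = 2.462 m/s.
Reynolds number Re = ρVD/μ = 1030 · 2.462 · 0.0188 / 0.000946 = 5.039e+04.
Re > 4000 → turbulent; use the Moody-chart value f = 0.0515.
Total minor-loss coefficient ΣK = 1·0.99 + 2·0.31 = 1.61.
ΔP = [f·L/D + ΣK]·(ρV²/2) = [0.0515·50/0.0188 + 1.61]·(1030·2.462²/2) = [137 + 1.61]·3121 = 4.325e+05 Pa.
ΔP = 4.325e+05 Pa = 4.32 bar.

ΔP ≈ 4.32 bar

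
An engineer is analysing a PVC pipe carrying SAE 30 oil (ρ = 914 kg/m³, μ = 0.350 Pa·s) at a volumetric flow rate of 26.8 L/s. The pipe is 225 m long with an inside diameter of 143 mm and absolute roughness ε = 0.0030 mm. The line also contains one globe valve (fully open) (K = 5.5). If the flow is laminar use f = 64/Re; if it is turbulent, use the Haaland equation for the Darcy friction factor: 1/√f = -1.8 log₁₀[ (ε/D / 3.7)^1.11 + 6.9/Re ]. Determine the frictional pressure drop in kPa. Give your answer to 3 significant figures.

ΔP ≈ 213 kPa

Q = 26.8 L/s = 26.8/1000 = 0.0268 m³/s.
Cross-sectional area A = πD²/4 = π(0.143)²/4 = 0.01606 m²; mean velocity V = Q/A = 0.0268/0.01606 = 1.669 m/s.
Reynolds number Re = ρVD/μ = 914 · 1.669 · 0.143 / 0.35 = 623.1.
Re < 2300 → laminar flow, so f = 64/Re = 64/623.1 = 0.1027 (the turbulent correlation is not needed).
Total minor-loss coefficient ΣK = 1·5.5 = 5.5.
ΔP = [f·L/D + ΣK]·(ρV²/2) = [0.1027·225/0.143 + 5.5]·(914·1.669²/2) = [161.6 + 5.5]·1273 = 2.126e+05 Pa.
ΔP = 2.126e+05 Pa = 213 kPa.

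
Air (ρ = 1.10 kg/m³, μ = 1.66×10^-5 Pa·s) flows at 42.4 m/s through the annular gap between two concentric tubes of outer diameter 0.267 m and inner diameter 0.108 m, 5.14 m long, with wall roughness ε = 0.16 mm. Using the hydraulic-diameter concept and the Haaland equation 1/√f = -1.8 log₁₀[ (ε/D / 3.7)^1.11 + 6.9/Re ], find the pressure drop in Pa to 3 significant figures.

Hydraulic diameter D_h = 4A/P = D_o - D_i = 0.267 - 0.108 = 0.159 m.
Re = ρVD_h/μ = 1.1·42.4·0.159/1.66e-05 = 4.467e+05.
ε/D_h = 0.00016/0.159 = 0.00101; Haaland gives 1/√f = -1.8 log₁₀[0.00011+1.54e-05] = 7.021, so f = 0.02028.
ΔP = f(L/D_h)(ρV²/2) = 0.02028·5.14/0.159·988.8 = 648.4 Pa.

ΔP ≈ 648 Pa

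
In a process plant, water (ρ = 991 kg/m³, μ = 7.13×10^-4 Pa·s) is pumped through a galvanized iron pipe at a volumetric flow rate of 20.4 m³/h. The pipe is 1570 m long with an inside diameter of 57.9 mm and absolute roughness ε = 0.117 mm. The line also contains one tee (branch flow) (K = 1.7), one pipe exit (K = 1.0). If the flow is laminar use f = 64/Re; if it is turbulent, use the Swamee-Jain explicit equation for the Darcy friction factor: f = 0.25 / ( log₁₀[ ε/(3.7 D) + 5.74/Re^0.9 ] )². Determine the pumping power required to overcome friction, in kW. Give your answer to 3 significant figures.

P ≈ 8.74 kW

Q = 20.4 m³/h = 20.4/3600 = 0.005667 m³/s.
Cross-sectional area A = πD²/4 = π(0.0579)²/4 = 0.002633 m²; mean velocity V = Q/A = 0.005667/0.002633 = 2.152 m/s.
Reynolds number Re = ρVD/μ = 991 · 2.152 · 0.0579 / 0.000713 = 1.732e+05.
Re > 4000 → turbulent. Relative roughness ε/D = 0.000117/0.0579 = 0.00202. Swamee-Jain: f = 0.25/(log₁₀[0.00202/3.7 + 5.74/1.732e+05^0.9])² = 0.25/(log₁₀[0.000546 + 0.000111])² = 0.25/(-3.183)² = 0.02468.
Total minor-loss coefficient ΣK = 1·1.7 + 1·1 = 2.7.
ΔP = [f·L/D + ΣK]·(ρV²/2) = [0.02468·1570/0.0579 + 2.7]·(991·2.152²/2) = [669.3 + 2.7]·2295 = 1.542e+06 Pa.
Pumping power P = QΔP = 0.005667·1.542e+06 = 8740 W = 8.74 kW.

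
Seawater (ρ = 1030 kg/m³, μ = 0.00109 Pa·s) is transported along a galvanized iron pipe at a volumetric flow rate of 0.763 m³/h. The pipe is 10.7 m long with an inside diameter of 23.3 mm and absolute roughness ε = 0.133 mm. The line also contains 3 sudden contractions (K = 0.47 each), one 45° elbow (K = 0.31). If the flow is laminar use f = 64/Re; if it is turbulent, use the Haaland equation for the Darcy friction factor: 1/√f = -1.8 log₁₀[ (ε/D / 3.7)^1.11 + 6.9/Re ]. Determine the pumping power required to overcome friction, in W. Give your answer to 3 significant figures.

Q = 0.763 m³/h = 0.763/3600 = 0.0002119 m³/s.
Cross-sectional area A = πD²/4 = π(0.0233)²/4 = 0.0004264 m²; mean velocity V = Q/A = 0.0002119/0.0004264 = 0.4971 m/s.
Reynolds number Re = ρVD/μ = 1030 · 0.4971 · 0.0233 / 0.00109 = 1.094e+04.
Re > 4000 → turbulent. Relative roughness ε/D = 0.000133/0.0233 = 0.00571. Haaland: 1/√f = -1.8 log₁₀[(0.00571/3.7)^1.11 + 6.9/1.094e+04] = -1.8 log₁₀[0.000757 + 0.00063] = 5.144, so f = 0.03779.
Total minor-loss coefficient ΣK = 3·0.47 + 1·0.31 = 1.72.
ΔP = [f·L/D + ΣK]·(ρV²/2) = [0.03779·10.7/0.0233 + 1.72]·(1030·0.4971²/2) = [17.35 + 1.72]·127.2 = 2427 Pa.
Pumping power P = QΔP = 0.0002119·2427 = 0.5144 W = 0.514 W.

P ≈ 0.514 W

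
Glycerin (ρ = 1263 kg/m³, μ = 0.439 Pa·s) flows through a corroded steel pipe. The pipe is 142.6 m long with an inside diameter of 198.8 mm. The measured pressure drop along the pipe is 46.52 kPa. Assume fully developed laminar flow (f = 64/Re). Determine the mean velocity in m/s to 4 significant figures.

V ≈ 0.9178 m/s

For laminar flow, f = 64/Re with Re = ρVD/μ, so Darcy-Weisbach reduces to ΔP = 32μLV/D². Solving for V: V = ΔP·D²/(32μL) = 4.652e+04·(0.1988)²/(32·0.439·142.6) = 0.9178 m/s.
Check: Re = ρVD/μ = 1263·0.9178·0.1988/0.439 = 524.9 < 2300, so the laminar assumption holds.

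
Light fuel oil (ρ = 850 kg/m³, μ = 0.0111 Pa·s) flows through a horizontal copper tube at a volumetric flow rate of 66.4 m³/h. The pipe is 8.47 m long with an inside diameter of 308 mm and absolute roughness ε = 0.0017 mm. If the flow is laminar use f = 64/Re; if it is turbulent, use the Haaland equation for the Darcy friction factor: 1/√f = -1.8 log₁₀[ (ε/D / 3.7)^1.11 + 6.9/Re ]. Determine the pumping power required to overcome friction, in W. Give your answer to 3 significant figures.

P ≈ 0.476 W

Q = 66.4 m³/h = 66.4/3600 = 0.01844 m³/s.
Cross-sectional area A = πD²/4 = π(0.308)²/4 = 0.07451 m²; mean velocity V = Q/A = 0.01844/0.07451 = 0.2476 m/s.
Reynolds number Re = ρVD/μ = 850 · 0.2476 · 0.308 / 0.0111 = 5839.
Re > 4000 → turbulent. Relative roughness ε/D = 1.7e-06/0.308 = 5.52e-06. Haaland: 1/√f = -1.8 log₁₀[(5.52e-06/3.7)^1.11 + 6.9/5839] = -1.8 log₁₀[3.41e-07 + 0.00118] = 5.269, so f = 0.03602.
Darcy-Weisbach: ΔP = f(L/D)(ρV²/2) = 0.03602·(8.47/0.308)·(850·0.2476²/2) = 0.03602·27.5·26.05 = 25.8 Pa.
Pumping power P = QΔP = 0.01844·25.8 = 0.4758 W = 0.476 W.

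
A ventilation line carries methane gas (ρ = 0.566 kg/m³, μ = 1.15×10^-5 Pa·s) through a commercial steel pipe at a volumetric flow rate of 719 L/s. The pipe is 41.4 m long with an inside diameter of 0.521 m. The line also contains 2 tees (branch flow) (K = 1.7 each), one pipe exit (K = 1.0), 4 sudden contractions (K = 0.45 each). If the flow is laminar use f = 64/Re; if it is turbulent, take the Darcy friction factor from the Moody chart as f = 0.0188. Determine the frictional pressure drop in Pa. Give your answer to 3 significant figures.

Q = 719 L/s = 719/1000 = 0.719 m³/s.
Cross-sectional area A = πD²/4 = π(0.521)²/4 = 0.2132 m²; mean velocity V = Q/A = 0.719/0.2132 = 3.373 m/s.
Reynolds number Re = ρVD/μ = 0.566 · 3.373 · 0.521 / 1.15e-05 = 8.648e+04.
Re > 4000 → turbulent; use the Moody-chart value f = 0.0188.
Total minor-loss coefficient ΣK = 2·1.7 + 1·1 + 4·0.45 = 6.2.
ΔP = [f·L/D + ΣK]·(ρV²/2) = [0.0188·41.4/0.521 + 6.2]·(0.566·3.373²/2) = [1.494 + 6.2]·3.219 = 24.77 Pa.

ΔP ≈ 24.8 Pa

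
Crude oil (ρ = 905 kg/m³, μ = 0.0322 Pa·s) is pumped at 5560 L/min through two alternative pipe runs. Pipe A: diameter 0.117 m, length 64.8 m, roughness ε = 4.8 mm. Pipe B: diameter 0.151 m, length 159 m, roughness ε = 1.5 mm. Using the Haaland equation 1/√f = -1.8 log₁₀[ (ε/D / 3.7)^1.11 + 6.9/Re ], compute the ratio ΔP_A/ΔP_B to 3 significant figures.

ΔP_A/ΔP_B ≈ 2.40

Pipe A: V = Q/A = 0.09267/0.01075 = 8.619 m/s; Re = 2.834e+04; ε/D = 0.041; Haaland → f = 0.06647; ΔP_A = f(L/D)(ρV²/2) = 1.238e+06 Pa.
Pipe B: V = Q/A = 0.09267/0.01791 = 5.175 m/s; Re = 2.196e+04; ε/D = 0.00993; Haaland → f = 0.04034; ΔP_B = f(L/D)(ρV²/2) = 5.147e+05 Pa.
ΔP_A/ΔP_B = 1.238e+06/5.147e+05 = 2.40.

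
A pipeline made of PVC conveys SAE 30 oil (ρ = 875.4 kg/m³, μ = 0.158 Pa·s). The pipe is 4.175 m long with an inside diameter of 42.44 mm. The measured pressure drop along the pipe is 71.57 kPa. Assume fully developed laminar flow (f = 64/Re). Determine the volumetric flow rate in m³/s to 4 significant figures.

For laminar flow, f = 64/Re with Re = ρVD/μ, so Darcy-Weisbach reduces to ΔP = 32μLV/D². Solving for V: V = ΔP·D²/(32μL) = 7.157e+04·(0.04244)²/(32·0.158·4.175) = 6.107 m/s.
Check: Re = ρVD/μ = 875.4·6.107·0.04244/0.158 = 1436 < 2300, so the laminar assumption holds.
Q = V·A = 6.107·(π/4·0.04244²) = 0.008639 m³/s = 0.008639 m³/s.

Q ≈ 0.008639 m³/s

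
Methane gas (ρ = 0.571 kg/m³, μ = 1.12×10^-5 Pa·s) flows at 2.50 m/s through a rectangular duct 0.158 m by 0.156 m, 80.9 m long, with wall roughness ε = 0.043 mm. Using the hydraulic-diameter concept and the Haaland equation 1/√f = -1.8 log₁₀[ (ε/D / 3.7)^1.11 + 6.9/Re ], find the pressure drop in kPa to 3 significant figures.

ΔP ≈ 0.0241 kPa

Hydraulic diameter D_h = 4A/P = 4·(0.158·0.156)/(2·(0.158+0.156)) = 0.09859/0.628 = 0.157 m.
Re = ρVD_h/μ = 0.571·2.5·0.157/1.12e-05 = 2.001e+04.
ε/D_h = 4.3e-05/0.157 = 0.000274; Haaland gives 1/√f = -1.8 log₁₀[2.6e-05+0.000345] = 6.175, so f = 0.02622.
ΔP = f(L/D_h)(ρV²/2) = 0.02622·80.9/0.157·1.784 = 24.11 Pa.
ΔP = 0.0241 kPa.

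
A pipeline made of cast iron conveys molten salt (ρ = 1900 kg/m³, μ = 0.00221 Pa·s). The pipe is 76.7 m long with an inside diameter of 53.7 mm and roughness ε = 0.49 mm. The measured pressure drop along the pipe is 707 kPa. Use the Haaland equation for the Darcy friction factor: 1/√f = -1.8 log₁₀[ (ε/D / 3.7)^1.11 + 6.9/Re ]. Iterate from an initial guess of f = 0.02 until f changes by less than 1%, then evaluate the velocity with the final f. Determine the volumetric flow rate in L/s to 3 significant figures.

Q ≈ 8.48 L/s

Rearranging Darcy-Weisbach: V = √(2·ΔP·D/(f·L·ρ)). With ε/D = 0.00049/0.0537 = 0.00912, iterate starting from f = 0.02:
  f = 0.02 → V = √(2·7.07e+05·0.0537/(0.02·76.7·1900)) = 5.104 m/s; Re = ρVD/μ = 2.356e+05; f → 0.03708
  f = 0.03708 → V = 3.748 m/s; Re = 1.731e+05; f → 0.03717
Converged (Δf/f < 1%). With the final f = 0.03717: V = √(2·7.07e+05·0.0537/(0.03717·76.7·1900)) = 3.744 m/s.
Q = V·A = 3.744·(π/4·0.0537²) = 0.008479 m³/s = 8.48 L/s.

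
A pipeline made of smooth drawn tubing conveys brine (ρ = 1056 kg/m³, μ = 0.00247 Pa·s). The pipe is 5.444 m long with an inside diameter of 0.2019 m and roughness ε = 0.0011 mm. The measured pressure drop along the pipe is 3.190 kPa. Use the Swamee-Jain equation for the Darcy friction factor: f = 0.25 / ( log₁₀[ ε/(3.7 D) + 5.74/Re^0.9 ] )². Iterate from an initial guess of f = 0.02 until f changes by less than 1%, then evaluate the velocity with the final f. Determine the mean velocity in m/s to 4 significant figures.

V ≈ 3.989 m/s

Rearranging Darcy-Weisbach: V = √(2·ΔP·D/(f·L·ρ)). With ε/D = 1.1e-06/0.2019 = 5.45e-06, iterate starting from f = 0.02:
  f = 0.02 → V = √(2·3190·0.2019/(0.02·5.444·1056)) = 3.347 m/s; Re = ρVD/μ = 2.889e+05; f → 0.01454
  f = 0.01454 → V = 3.926 m/s; Re = 3.389e+05; f → 0.01412
  f = 0.01412 → V = 3.983 m/s; Re = 3.438e+05; f → 0.01408
Converged (Δf/f < 1%). With the final f = 0.01408: V = √(2·3190·0.2019/(0.01408·5.444·1056)) = 3.989 m/s.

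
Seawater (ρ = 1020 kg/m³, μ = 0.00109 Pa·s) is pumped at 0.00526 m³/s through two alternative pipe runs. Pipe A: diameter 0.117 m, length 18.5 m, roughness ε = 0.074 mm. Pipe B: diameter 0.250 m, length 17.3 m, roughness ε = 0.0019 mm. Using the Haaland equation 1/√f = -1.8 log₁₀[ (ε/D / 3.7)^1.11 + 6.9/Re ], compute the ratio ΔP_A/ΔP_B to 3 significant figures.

ΔP_A/ΔP_B ≈ 43.8

Pipe A: V = Q/A = 0.00526/0.01075 = 0.4892 m/s; Re = 5.357e+04; ε/D = 0.000632; Haaland → f = 0.02241; ΔP_A = f(L/D)(ρV²/2) = 432.7 Pa.
Pipe B: V = Q/A = 0.00526/0.04909 = 0.1072 m/s; Re = 2.507e+04; ε/D = 7.6e-06; Haaland → f = 0.02436; ΔP_B = f(L/D)(ρV²/2) = 9.871 Pa.
ΔP_A/ΔP_B = 432.7/9.871 = 43.8.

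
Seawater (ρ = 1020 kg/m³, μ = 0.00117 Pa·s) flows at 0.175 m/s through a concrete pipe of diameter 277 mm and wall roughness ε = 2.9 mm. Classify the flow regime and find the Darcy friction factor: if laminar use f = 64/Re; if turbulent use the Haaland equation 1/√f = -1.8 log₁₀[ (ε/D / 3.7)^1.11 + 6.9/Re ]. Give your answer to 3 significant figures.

f ≈ 0.0398

Re = ρVD/μ = 1020·0.175·0.277/0.00117 = 4.226e+04.
Re > 4000 → turbulent. ε/D = 0.0029/0.277 = 0.0105; Haaland: 1/√f = -1.8 log₁₀[0.00148 + 0.000163] = 5.01, so f = 0.03984.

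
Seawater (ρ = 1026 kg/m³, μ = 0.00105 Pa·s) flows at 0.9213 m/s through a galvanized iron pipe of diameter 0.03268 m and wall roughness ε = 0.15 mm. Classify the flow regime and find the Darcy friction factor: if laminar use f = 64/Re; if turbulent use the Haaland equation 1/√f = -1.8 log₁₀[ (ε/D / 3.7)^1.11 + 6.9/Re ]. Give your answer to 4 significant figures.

Re = ρVD/μ = 1026·0.9213·0.03268/0.00105 = 2.942e+04.
Re > 4000 → turbulent. ε/D = 0.00015/0.03268 = 0.00459; Haaland: 1/√f = -1.8 log₁₀[0.000594 + 0.000235] = 5.547, so f = 0.0325.

f ≈ 0.03250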